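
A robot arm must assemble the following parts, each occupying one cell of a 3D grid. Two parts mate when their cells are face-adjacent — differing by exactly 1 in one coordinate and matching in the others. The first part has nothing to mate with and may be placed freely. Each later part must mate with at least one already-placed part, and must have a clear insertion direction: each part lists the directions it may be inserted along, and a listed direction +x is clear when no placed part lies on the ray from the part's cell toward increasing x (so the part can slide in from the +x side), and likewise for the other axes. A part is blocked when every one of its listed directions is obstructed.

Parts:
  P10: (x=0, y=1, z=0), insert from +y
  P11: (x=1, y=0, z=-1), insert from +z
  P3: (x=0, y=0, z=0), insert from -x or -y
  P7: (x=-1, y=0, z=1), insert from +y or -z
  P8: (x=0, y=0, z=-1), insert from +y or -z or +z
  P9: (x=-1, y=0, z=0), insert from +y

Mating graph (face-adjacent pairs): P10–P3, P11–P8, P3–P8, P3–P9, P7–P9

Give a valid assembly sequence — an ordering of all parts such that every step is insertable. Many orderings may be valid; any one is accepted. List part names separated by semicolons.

P3; P9; P7; P8; P11; P10

1. P3@(0, 0, 0) [-x clear] — {P3}
2. P9@(-1, 0, 0) [+y clear] — {P3, P9}
3. P7@(-1, 0, 1) [+y clear] — {P3, P7, P9}
4. P8@(0, 0, -1) [+y clear] — {P3, P7, P8, P9}
5. P11@(1, 0, -1) [+z clear] — {P11, P3, P7, P8, P9}
6. P10@(0, 1, 0) [+y clear] — {P10, P11, P3, P7, P8, P9}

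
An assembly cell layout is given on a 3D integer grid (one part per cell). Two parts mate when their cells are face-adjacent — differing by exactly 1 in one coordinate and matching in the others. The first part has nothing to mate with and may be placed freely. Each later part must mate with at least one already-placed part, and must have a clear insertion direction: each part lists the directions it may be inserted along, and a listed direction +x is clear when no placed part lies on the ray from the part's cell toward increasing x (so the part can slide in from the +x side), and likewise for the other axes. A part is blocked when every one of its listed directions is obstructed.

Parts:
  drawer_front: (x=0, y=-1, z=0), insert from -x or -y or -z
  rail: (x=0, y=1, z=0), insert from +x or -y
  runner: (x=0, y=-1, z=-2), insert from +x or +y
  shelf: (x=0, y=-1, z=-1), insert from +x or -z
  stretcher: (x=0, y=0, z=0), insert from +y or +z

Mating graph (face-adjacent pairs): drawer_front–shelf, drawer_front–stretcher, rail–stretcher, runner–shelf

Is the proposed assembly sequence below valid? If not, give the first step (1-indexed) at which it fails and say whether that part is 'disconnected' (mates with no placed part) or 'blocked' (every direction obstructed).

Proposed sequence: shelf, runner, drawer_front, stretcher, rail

Valid

1. shelf@(0, -1, -1) [+x clear] — {shelf}
2. runner@(0, -1, -2) [+x clear] — {runner, shelf}
3. drawer_front@(0, -1, 0) [-x clear] — {drawer_front, runner, shelf}
4. stretcher@(0, 0, 0) [+y clear] — {drawer_front, runner, shelf, stretcher}
5. rail@(0, 1, 0) [+x clear] — {drawer_front, rail, runner, shelf, stretcher}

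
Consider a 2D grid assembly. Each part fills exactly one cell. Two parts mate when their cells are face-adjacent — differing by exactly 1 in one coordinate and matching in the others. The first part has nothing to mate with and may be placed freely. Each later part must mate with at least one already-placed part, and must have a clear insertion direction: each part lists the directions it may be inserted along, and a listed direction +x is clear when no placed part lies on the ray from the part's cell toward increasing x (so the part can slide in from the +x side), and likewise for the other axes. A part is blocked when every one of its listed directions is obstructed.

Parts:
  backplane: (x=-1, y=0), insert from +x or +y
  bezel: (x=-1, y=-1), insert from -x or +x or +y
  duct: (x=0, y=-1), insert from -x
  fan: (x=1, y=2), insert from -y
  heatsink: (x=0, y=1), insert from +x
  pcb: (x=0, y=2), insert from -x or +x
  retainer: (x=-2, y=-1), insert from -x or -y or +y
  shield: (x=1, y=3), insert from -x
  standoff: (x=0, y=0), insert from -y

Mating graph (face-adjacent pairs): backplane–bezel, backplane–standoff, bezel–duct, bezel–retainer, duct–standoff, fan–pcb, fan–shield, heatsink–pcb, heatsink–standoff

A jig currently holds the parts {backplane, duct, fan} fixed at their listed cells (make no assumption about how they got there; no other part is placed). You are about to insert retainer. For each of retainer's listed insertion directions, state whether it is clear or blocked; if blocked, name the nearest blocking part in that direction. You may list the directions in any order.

+y: clear; -x: clear; -y: clear

-x: ray from retainer(-2, -1) has no placed part ⇒ clear
-y: ray from retainer(-2, -1) has no placed part ⇒ clear
+y: ray from retainer(-2, -1) has no placed part ⇒ clear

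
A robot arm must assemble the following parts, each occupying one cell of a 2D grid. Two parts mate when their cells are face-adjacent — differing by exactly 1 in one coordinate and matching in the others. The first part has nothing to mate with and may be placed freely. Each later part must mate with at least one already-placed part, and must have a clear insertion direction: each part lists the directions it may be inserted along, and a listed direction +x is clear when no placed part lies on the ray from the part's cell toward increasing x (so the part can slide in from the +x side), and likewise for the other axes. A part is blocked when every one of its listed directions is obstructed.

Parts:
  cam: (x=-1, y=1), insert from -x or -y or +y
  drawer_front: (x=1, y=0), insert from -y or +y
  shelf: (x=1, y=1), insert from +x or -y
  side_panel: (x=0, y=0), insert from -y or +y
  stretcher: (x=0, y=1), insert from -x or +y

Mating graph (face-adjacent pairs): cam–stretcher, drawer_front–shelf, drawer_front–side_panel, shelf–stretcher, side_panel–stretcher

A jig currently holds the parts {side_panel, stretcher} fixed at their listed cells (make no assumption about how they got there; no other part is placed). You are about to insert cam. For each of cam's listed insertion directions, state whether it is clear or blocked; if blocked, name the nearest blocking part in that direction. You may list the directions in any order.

+y: clear; -x: clear; -y: clear

-x: ray from cam(-1, 1) has no placed part ⇒ clear
-y: ray from cam(-1, 1) has no placed part ⇒ clear
+y: ray from cam(-1, 1) has no placed part ⇒ clear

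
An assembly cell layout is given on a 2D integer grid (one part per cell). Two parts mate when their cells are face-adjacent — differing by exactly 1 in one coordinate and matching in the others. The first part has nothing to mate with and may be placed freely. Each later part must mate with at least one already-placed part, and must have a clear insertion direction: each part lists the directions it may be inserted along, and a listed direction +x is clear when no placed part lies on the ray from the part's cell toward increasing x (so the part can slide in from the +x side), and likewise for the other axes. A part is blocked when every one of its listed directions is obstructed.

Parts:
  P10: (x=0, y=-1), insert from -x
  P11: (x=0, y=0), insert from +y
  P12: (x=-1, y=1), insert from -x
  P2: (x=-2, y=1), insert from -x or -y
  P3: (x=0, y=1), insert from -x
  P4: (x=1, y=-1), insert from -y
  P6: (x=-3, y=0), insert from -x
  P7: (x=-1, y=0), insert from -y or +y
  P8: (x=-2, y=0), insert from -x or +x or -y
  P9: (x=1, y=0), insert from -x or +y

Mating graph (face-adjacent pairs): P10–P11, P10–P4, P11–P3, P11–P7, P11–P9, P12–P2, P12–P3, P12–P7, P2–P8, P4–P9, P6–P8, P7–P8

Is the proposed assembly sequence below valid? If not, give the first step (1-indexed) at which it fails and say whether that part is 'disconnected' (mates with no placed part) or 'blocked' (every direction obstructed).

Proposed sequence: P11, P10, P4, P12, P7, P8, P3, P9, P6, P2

Invalid at step 4 (disconnected)

1. P11@(0, 0) [+y clear] — {P11}
2. P10@(0, -1) [-x clear] — {P10, P11}
3. P4@(1, -1) [-y clear] — {P10, P11, P4}
4. P12@(-1, 1) — no placed neighbour ⇒ disconnected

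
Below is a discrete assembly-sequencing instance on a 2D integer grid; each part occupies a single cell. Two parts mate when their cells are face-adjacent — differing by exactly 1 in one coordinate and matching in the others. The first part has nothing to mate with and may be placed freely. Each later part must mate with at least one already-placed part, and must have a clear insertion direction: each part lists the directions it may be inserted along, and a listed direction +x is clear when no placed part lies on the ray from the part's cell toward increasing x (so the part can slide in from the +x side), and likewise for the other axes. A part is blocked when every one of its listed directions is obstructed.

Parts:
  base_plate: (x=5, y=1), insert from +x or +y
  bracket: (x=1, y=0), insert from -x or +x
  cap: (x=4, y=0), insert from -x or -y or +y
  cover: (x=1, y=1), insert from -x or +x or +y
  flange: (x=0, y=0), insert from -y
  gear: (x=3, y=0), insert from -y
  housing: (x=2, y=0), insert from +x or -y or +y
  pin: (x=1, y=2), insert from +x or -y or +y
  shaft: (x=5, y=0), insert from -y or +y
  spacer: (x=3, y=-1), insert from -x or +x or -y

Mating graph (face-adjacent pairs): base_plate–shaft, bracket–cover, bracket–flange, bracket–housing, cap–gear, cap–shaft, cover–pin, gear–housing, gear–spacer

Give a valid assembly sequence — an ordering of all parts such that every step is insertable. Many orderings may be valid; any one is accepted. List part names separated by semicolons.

shaft; cap; base_plate; gear; housing; bracket; flange; cover; pin; spacer

1. shaft@(5, 0) [-y clear] — {shaft}
2. cap@(4, 0) [-x clear] — {cap, shaft}
3. base_plate@(5, 1) [+x clear] — {base_plate, cap, shaft}
4. gear@(3, 0) [-y clear] — {base_plate, cap, gear, shaft}
5. housing@(2, 0) [-y clear] — {base_plate, cap, gear, housing, shaft}
6. bracket@(1, 0) [-x clear] — {base_plate, bracket, cap, gear, housing, shaft}
7. flange@(0, 0) [-y clear] — {base_plate, bracket, cap, flange, gear, housing, shaft}
8. cover@(1, 1) [-x clear] — {base_plate, bracket, cap, cover, flange, gear, housing, shaft}
9. pin@(1, 2) [+x clear] — {base_plate, bracket, cap, cover, flange, gear, housing, pin, shaft}
10. spacer@(3, -1) [-x clear] — {base_plate, bracket, cap, cover, flange, gear, housing, pin, shaft, spacer}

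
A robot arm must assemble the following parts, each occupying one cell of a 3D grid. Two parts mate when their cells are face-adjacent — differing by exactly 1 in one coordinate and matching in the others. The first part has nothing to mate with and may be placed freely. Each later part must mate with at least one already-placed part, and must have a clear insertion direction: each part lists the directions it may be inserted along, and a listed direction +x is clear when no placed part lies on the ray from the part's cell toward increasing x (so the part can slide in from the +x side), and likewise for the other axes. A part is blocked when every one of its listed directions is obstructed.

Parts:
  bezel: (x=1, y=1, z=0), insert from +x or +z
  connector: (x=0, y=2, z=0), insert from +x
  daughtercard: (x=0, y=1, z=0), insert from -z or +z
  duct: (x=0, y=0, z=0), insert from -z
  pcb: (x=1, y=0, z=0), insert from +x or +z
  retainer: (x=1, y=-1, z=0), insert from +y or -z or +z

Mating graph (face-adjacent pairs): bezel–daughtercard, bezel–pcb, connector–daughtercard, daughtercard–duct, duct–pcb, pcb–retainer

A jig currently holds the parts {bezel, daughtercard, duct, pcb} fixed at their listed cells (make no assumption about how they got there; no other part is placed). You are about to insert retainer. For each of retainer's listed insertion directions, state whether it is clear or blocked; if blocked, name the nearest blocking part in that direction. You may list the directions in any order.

+y: blocked by pcb; +z: clear; -z: clear

+y: nearest on ray is pcb@(1, 0, 0) ⇒ blocked
-z: ray from retainer(1, -1, 0) has no placed part ⇒ clear
+z: ray from retainer(1, -1, 0) has no placed part ⇒ clear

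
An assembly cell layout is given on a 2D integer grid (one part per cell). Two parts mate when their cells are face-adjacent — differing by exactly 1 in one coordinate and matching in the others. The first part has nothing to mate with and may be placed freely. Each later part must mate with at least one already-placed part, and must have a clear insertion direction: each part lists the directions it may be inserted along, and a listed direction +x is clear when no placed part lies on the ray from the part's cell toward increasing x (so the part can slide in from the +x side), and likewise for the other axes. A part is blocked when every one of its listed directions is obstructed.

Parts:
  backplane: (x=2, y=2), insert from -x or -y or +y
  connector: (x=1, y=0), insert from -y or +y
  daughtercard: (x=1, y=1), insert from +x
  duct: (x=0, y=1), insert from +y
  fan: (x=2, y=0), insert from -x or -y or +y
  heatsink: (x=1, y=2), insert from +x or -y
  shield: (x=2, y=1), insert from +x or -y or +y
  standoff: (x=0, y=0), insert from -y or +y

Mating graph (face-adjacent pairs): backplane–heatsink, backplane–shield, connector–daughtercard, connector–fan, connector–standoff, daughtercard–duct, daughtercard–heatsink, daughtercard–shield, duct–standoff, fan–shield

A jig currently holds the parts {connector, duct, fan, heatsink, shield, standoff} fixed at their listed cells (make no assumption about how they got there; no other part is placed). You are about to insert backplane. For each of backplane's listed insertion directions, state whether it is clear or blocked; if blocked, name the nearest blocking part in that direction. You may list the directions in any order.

+y: clear; -x: blocked by heatsink; -y: blocked by shield

-x: nearest on ray is heatsink@(1, 2) ⇒ blocked
-y: nearest on ray is shield@(2, 1) ⇒ blocked
+y: ray from backplane(2, 2) has no placed part ⇒ clear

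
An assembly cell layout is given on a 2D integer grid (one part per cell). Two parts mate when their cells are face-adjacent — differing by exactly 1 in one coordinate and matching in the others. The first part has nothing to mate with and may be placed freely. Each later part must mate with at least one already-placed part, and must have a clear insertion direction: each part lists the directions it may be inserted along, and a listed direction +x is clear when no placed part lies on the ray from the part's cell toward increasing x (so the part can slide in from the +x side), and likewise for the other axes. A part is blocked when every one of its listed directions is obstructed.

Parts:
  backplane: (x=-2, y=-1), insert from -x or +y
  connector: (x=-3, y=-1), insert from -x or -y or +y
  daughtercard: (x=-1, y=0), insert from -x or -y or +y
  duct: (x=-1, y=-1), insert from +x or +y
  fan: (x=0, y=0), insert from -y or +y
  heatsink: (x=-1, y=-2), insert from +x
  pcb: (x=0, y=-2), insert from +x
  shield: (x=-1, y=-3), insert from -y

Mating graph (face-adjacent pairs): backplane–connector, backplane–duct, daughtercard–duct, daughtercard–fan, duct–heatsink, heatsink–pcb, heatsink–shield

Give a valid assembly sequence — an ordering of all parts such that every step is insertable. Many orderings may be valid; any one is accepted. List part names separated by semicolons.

1. fan@(0, 0) [-y clear] — {fan}
2. daughtercard@(-1, 0) [-x clear] — {daughtercard, fan}
3. duct@(-1, -1) [+x clear] — {daughtercard, duct, fan}
4. backplane@(-2, -1) [-x clear] — {backplane, daughtercard, duct, fan}
5. connector@(-3, -1) [-x clear] — {backplane, connector, daughtercard, duct, fan}
6. heatsink@(-1, -2) [+x clear] — {backplane, connector, daughtercard, duct, fan, heatsink}
7. pcb@(0, -2) [+x clear] — {backplane, connector, daughtercard, duct, fan, heatsink, pcb}
8. shield@(-1, -3) [-y clear] — {backplane, connector, daughtercard, duct, fan, heatsink, pcb, shield}

fan; daughtercard; duct; backplane; connector; heatsink; pcb; shield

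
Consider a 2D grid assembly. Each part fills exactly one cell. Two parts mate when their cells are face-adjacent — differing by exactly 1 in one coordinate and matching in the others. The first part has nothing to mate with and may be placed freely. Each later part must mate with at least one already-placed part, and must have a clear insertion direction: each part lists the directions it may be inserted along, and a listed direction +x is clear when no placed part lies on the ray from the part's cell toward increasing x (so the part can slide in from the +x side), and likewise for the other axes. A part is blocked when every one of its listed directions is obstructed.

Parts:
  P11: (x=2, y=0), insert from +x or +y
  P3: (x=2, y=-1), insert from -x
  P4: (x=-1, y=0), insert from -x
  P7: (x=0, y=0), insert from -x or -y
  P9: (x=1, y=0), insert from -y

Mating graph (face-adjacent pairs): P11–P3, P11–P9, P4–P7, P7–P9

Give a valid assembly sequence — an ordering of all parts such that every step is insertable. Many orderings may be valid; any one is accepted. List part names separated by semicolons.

1. P7@(0, 0) [-x clear] — {P7}
2. P9@(1, 0) [-y clear] — {P7, P9}
3. P11@(2, 0) [+x clear] — {P11, P7, P9}
4. P4@(-1, 0) [-x clear] — {P11, P4, P7, P9}
5. P3@(2, -1) [-x clear] — {P11, P3, P4, P7, P9}

P7; P9; P11; P4; P3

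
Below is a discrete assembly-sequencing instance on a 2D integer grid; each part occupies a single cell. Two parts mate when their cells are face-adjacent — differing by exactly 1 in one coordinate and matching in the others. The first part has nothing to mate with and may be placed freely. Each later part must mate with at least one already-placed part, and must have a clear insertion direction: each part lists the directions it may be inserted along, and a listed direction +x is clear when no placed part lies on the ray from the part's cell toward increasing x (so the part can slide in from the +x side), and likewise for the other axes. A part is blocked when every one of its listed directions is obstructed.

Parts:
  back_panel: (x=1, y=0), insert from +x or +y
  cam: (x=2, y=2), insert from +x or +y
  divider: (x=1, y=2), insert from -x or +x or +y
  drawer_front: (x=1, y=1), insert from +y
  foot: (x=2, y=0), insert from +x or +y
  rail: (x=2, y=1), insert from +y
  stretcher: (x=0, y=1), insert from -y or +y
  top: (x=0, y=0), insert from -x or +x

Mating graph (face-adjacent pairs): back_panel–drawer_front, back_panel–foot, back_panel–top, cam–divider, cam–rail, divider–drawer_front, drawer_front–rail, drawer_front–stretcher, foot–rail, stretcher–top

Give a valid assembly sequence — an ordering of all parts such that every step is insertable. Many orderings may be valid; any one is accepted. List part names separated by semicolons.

1. stretcher@(0, 1) [-y clear] — {stretcher}
2. top@(0, 0) [-x clear] — {stretcher, top}
3. drawer_front@(1, 1) [+y clear] — {drawer_front, stretcher, top}
4. divider@(1, 2) [-x clear] — {divider, drawer_front, stretcher, top}
5. rail@(2, 1) [+y clear] — {divider, drawer_front, rail, stretcher, top}
6. cam@(2, 2) [+x clear] — {cam, divider, drawer_front, rail, stretcher, top}
7. back_panel@(1, 0) [+x clear] — {back_panel, cam, divider, drawer_front, rail, stretcher, top}
8. foot@(2, 0) [+x clear] — {back_panel, cam, divider, drawer_front, foot, rail, stretcher, top}

stretcher; top; drawer_front; divider; rail; cam; back_panel; foot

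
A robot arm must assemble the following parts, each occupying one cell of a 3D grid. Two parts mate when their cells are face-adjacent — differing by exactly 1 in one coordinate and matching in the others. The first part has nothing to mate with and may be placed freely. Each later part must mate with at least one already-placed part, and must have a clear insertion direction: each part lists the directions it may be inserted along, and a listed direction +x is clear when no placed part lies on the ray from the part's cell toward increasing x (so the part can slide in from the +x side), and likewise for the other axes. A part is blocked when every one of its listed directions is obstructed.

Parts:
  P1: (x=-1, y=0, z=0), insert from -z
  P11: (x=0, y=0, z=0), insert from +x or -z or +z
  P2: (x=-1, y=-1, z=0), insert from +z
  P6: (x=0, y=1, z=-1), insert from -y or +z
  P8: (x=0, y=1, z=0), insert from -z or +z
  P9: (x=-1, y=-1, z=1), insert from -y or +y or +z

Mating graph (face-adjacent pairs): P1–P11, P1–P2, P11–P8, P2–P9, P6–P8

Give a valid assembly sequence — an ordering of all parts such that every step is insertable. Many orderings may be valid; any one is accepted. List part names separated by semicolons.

P6; P8; P11; P1; P2; P9

1. P6@(0, 1, -1) [-y clear] — {P6}
2. P8@(0, 1, 0) [+z clear] — {P6, P8}
3. P11@(0, 0, 0) [+x clear] — {P11, P6, P8}
4. P1@(-1, 0, 0) [-z clear] — {P1, P11, P6, P8}
5. P2@(-1, -1, 0) [+z clear] — {P1, P11, P2, P6, P8}
6. P9@(-1, -1, 1) [-y clear] — {P1, P11, P2, P6, P8, P9}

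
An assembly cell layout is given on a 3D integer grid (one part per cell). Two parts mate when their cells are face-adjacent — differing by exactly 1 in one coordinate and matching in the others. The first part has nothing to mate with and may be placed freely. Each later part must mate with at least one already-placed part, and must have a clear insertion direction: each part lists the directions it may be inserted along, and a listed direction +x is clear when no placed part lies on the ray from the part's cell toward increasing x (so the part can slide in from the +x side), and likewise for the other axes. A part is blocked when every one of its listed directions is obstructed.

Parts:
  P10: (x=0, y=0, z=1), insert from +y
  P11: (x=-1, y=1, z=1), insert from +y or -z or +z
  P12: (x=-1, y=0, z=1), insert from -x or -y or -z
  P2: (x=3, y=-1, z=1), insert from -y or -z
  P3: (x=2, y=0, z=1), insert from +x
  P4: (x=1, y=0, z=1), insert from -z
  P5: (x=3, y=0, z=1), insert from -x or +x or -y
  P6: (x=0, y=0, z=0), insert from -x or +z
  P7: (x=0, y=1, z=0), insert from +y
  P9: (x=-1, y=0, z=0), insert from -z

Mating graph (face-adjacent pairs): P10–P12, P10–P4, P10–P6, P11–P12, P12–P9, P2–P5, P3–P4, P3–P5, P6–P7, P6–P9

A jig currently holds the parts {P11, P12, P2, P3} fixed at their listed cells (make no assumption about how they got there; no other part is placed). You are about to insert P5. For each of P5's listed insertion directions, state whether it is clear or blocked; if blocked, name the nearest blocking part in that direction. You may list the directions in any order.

+x: clear; -x: blocked by P3; -y: blocked by P2

-x: nearest on ray is P3@(2, 0, 1) ⇒ blocked
+x: ray from P5(3, 0, 1) has no placed part ⇒ clear
-y: nearest on ray is P2@(3, -1, 1) ⇒ blocked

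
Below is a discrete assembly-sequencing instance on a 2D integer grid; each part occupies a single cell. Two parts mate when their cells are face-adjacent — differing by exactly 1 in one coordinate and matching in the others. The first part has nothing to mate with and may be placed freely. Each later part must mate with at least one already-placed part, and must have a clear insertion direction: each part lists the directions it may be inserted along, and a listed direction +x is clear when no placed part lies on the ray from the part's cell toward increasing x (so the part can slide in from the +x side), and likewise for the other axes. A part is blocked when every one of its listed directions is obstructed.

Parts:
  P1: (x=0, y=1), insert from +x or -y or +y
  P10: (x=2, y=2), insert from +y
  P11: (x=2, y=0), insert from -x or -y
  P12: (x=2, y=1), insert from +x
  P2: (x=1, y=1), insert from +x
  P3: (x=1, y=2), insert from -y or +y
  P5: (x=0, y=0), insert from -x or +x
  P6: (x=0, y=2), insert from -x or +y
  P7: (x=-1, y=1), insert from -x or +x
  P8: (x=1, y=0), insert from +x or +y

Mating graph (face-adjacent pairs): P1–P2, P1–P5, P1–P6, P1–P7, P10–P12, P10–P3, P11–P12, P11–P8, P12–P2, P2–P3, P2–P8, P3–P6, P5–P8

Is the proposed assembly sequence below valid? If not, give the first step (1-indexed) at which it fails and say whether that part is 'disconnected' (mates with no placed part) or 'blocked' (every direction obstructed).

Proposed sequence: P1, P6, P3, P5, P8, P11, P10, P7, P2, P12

Valid

1. P1@(0, 1) [+x clear] — {P1}
2. P6@(0, 2) [-x clear] — {P1, P6}
3. P3@(1, 2) [-y clear] — {P1, P3, P6}
4. P5@(0, 0) [-x clear] — {P1, P3, P5, P6}
5. P8@(1, 0) [+x clear] — {P1, P3, P5, P6, P8}
6. P11@(2, 0) [-y clear] — {P1, P11, P3, P5, P6, P8}
7. P10@(2, 2) [+y clear] — {P1, P10, P11, P3, P5, P6, P8}
8. P7@(-1, 1) [-x clear] — {P1, P10, P11, P3, P5, P6, P7, P8}
9. P2@(1, 1) [+x clear] — {P1, P10, P11, P2, P3, P5, P6, P7, P8}
10. P12@(2, 1) [+x clear] — {P1, P10, P11, P12, P2, P3, P5, P6, P7, P8}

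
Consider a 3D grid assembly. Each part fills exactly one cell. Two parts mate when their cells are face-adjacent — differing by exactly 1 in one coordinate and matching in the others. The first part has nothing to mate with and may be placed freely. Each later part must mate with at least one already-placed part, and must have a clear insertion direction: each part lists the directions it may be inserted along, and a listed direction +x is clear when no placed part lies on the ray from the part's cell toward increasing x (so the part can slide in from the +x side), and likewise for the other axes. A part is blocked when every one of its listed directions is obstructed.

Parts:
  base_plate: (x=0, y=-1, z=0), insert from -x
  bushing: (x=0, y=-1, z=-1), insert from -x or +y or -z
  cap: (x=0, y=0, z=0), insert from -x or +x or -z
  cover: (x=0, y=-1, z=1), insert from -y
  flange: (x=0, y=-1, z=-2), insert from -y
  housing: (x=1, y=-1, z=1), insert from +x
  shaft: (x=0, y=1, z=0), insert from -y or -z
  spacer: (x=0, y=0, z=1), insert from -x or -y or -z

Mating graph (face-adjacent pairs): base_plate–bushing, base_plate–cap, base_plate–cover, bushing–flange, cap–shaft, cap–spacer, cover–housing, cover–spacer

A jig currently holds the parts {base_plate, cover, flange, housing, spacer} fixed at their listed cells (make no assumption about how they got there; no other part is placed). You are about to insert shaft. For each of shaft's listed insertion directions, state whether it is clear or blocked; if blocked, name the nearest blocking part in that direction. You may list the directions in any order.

-y: nearest on ray is base_plate@(0, -1, 0) ⇒ blocked
-z: ray from shaft(0, 1, 0) has no placed part ⇒ clear

-y: blocked by base_plate; -z: clear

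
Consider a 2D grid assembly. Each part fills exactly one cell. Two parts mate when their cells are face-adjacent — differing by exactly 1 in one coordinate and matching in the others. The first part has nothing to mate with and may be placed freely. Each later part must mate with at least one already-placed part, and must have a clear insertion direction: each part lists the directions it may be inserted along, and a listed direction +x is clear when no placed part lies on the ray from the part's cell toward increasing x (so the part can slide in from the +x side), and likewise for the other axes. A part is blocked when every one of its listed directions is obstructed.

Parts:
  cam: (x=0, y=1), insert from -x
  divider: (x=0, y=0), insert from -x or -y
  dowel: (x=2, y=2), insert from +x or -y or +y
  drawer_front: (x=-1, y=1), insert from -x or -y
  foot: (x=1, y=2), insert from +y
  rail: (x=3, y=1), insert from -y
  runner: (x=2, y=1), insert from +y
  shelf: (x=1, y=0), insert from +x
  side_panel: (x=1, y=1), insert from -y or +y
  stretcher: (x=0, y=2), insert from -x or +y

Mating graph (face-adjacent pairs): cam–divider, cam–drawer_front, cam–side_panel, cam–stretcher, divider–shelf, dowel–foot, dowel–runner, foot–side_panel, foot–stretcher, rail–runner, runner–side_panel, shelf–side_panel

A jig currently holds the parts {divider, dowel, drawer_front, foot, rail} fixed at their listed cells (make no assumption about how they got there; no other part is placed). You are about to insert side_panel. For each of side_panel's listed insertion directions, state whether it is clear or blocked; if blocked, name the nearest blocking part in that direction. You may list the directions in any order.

+y: blocked by foot; -y: clear

-y: ray from side_panel(1, 1) has no placed part ⇒ clear
+y: nearest on ray is foot@(1, 2) ⇒ blocked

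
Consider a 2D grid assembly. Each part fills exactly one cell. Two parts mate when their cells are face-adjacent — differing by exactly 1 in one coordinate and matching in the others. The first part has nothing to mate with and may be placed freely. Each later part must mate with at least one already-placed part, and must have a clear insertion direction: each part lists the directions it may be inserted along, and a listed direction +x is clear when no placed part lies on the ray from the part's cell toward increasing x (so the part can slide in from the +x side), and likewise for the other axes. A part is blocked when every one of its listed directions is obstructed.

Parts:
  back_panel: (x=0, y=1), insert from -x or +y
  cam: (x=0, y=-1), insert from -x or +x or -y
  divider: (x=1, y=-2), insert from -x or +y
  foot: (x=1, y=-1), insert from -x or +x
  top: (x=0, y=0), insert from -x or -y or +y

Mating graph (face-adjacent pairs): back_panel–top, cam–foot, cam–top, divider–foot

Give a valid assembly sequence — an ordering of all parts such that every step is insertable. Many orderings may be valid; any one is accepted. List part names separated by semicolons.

foot; cam; top; back_panel; divider

1. foot@(1, -1) [-x clear] — {foot}
2. cam@(0, -1) [-x clear] — {cam, foot}
3. top@(0, 0) [-x clear] — {cam, foot, top}
4. back_panel@(0, 1) [-x clear] — {back_panel, cam, foot, top}
5. divider@(1, -2) [-x clear] — {back_panel, cam, divider, foot, top}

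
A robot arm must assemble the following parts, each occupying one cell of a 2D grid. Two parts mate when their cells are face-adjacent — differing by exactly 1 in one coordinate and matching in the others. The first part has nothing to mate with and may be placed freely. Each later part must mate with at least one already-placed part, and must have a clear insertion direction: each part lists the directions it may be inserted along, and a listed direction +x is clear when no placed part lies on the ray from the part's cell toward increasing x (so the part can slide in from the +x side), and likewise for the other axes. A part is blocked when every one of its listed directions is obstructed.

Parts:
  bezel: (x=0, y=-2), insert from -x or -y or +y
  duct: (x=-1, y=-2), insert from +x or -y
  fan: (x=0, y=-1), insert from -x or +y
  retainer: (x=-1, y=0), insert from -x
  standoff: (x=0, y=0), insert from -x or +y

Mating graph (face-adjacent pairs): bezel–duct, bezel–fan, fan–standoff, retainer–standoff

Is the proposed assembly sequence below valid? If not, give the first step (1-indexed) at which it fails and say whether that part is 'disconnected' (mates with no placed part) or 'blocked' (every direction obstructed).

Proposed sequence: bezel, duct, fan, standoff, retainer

1. bezel@(0, -2) [-x clear] — {bezel}
2. duct@(-1, -2) [-y clear] — {bezel, duct}
3. fan@(0, -1) [-x clear] — {bezel, duct, fan}
4. standoff@(0, 0) [-x clear] — {bezel, duct, fan, standoff}
5. retainer@(-1, 0) [-x clear] — {bezel, duct, fan, retainer, standoff}

Valid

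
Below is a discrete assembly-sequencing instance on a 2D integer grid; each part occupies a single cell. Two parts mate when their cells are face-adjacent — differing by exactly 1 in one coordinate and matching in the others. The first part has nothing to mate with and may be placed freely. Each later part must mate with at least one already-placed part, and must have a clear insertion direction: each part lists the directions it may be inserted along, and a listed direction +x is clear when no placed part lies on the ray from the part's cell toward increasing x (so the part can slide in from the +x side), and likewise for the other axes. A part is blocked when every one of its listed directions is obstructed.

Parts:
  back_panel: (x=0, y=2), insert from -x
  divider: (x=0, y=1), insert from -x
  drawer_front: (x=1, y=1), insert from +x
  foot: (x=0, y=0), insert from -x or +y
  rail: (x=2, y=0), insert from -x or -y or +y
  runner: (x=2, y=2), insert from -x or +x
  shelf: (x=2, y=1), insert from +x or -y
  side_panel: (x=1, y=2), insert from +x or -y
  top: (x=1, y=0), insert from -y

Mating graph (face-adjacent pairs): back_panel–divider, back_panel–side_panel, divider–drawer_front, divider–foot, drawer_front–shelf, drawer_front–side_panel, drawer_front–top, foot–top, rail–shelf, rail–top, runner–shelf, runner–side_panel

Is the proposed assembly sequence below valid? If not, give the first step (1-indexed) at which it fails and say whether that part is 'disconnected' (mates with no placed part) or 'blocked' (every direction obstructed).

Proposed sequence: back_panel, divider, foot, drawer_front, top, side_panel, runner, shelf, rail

1. back_panel@(0, 2) [-x clear] — {back_panel}
2. divider@(0, 1) [-x clear] — {back_panel, divider}
3. foot@(0, 0) [-x clear] — {back_panel, divider, foot}
4. drawer_front@(1, 1) [+x clear] — {back_panel, divider, drawer_front, foot}
5. top@(1, 0) [-y clear] — {back_panel, divider, drawer_front, foot, top}
6. side_panel@(1, 2) [+x clear] — {back_panel, divider, drawer_front, foot, side_panel, top}
7. runner@(2, 2) [+x clear] — {back_panel, divider, drawer_front, foot, runner, side_panel, top}
8. shelf@(2, 1) [+x clear] — {back_panel, divider, drawer_front, foot, runner, shelf, side_panel, top}
9. rail@(2, 0) [-y clear] — {back_panel, divider, drawer_front, foot, rail, runner, shelf, side_panel, top}

Valid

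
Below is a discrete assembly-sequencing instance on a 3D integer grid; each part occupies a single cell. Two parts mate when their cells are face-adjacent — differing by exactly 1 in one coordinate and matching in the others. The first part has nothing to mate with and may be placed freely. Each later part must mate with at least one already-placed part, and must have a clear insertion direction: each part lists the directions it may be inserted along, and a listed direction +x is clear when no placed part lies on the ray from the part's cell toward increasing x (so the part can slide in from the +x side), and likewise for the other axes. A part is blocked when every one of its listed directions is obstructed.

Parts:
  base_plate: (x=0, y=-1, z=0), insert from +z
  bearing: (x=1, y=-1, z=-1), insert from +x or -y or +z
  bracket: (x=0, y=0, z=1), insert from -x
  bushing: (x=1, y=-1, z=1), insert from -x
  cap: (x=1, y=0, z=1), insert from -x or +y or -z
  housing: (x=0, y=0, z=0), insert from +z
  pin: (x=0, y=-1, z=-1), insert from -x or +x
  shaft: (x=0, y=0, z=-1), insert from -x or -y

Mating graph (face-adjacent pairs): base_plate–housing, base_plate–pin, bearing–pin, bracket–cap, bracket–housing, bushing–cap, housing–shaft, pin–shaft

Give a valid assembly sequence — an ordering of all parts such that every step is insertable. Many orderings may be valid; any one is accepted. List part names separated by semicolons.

housing; bracket; cap; shaft; pin; bearing; bushing; base_plate

1. housing@(0, 0, 0) [+z clear] — {housing}
2. bracket@(0, 0, 1) [-x clear] — {bracket, housing}
3. cap@(1, 0, 1) [+y clear] — {bracket, cap, housing}
4. shaft@(0, 0, -1) [-x clear] — {bracket, cap, housing, shaft}
5. pin@(0, -1, -1) [-x clear] — {bracket, cap, housing, pin, shaft}
6. bearing@(1, -1, -1) [+x clear] — {bearing, bracket, cap, housing, pin, shaft}
7. bushing@(1, -1, 1) [-x clear] — {bearing, bracket, bushing, cap, housing, pin, shaft}
8. base_plate@(0, -1, 0) [+z clear] — {base_plate, bearing, bracket, bushing, cap, housing, pin, shaft}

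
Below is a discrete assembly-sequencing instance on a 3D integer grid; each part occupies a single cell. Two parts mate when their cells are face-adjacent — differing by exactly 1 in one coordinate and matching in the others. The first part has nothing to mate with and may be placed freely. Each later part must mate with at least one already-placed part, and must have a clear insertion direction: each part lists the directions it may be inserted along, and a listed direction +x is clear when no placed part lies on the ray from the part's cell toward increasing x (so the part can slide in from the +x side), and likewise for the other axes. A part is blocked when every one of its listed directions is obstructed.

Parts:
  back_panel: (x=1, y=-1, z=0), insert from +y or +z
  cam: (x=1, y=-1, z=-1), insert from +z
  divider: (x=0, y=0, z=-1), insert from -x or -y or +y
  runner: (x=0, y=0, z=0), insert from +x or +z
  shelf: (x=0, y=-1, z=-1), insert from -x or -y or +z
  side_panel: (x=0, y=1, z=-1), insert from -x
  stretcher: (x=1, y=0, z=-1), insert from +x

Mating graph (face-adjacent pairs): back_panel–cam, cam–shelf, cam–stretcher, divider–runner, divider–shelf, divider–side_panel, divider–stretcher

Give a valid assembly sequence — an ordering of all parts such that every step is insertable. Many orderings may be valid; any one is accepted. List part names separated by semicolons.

divider; runner; side_panel; shelf; cam; back_panel; stretcher

1. divider@(0, 0, -1) [-x clear] — {divider}
2. runner@(0, 0, 0) [+x clear] — {divider, runner}
3. side_panel@(0, 1, -1) [-x clear] — {divider, runner, side_panel}
4. shelf@(0, -1, -1) [-x clear] — {divider, runner, shelf, side_panel}
5. cam@(1, -1, -1) [+z clear] — {cam, divider, runner, shelf, side_panel}
6. back_panel@(1, -1, 0) [+y clear] — {back_panel, cam, divider, runner, shelf, side_panel}
7. stretcher@(1, 0, -1) [+x clear] — {back_panel, cam, divider, runner, shelf, side_panel, stretcher}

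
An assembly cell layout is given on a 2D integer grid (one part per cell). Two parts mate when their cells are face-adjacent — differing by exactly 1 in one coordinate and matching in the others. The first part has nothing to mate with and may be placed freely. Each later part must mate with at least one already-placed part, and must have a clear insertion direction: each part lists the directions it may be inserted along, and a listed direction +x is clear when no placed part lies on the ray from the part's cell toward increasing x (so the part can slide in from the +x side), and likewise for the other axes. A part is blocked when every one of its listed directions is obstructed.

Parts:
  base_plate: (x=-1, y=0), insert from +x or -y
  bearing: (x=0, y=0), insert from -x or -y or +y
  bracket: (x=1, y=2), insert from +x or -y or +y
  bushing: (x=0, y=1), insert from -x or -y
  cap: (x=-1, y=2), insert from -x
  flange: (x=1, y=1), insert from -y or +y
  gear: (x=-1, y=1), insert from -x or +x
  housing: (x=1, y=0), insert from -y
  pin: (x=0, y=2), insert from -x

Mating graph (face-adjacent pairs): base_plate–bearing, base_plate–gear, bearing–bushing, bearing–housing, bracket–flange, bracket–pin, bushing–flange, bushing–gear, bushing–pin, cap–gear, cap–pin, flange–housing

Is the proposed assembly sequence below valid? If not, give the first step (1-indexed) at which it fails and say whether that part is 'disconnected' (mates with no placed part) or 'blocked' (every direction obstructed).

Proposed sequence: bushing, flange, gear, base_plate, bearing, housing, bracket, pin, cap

1. bushing@(0, 1) [-x clear] — {bushing}
2. flange@(1, 1) [-y clear] — {bushing, flange}
3. gear@(-1, 1) [-x clear] — {bushing, flange, gear}
4. base_plate@(-1, 0) [+x clear] — {base_plate, bushing, flange, gear}
5. bearing@(0, 0) [-y clear] — {base_plate, bearing, bushing, flange, gear}
6. housing@(1, 0) [-y clear] — {base_plate, bearing, bushing, flange, gear, housing}
7. bracket@(1, 2) [+x clear] — {base_plate, bearing, bracket, bushing, flange, gear, housing}
8. pin@(0, 2) [-x clear] — {base_plate, bearing, bracket, bushing, flange, gear, housing, pin}
9. cap@(-1, 2) [-x clear] — {base_plate, bearing, bracket, bushing, cap, flange, gear, housing, pin}

Valid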